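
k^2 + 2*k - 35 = (k - 5)*(k + 7)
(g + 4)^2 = g^2 + 8*g + 16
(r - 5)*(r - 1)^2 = r^3 - 7*r^2 + 11*r - 5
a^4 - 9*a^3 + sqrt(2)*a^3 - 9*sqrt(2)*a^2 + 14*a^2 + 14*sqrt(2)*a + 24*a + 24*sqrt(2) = (a - 6)*(a - 4)*(sqrt(2)*a/2 + 1)*(sqrt(2)*a + sqrt(2))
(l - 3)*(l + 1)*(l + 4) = l^3 + 2*l^2 - 11*l - 12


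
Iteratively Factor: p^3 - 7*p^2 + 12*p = (p - 4)*(p^2 - 3*p) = p*(p - 4)*(p - 3)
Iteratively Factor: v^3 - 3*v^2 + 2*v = (v - 1)*(v^2 - 2*v) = (v - 2)*(v - 1)*(v)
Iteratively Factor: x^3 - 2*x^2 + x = (x)*(x^2 - 2*x + 1) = x*(x - 1)*(x - 1)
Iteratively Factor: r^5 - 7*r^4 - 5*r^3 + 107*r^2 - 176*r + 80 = (r - 1)*(r^4 - 6*r^3 - 11*r^2 + 96*r - 80) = (r - 1)^2*(r^3 - 5*r^2 - 16*r + 80) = (r - 1)^2*(r + 4)*(r^2 - 9*r + 20) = (r - 5)*(r - 1)^2*(r + 4)*(r - 4)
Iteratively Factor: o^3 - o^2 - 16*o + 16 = (o - 1)*(o^2 - 16) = (o - 1)*(o + 4)*(o - 4)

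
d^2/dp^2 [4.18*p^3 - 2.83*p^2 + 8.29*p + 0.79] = 25.08*p - 5.66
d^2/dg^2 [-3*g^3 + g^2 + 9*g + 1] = 2 - 18*g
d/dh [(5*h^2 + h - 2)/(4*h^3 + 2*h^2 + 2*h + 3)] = (-20*h^4 - 8*h^3 + 32*h^2 + 38*h + 7)/(16*h^6 + 16*h^5 + 20*h^4 + 32*h^3 + 16*h^2 + 12*h + 9)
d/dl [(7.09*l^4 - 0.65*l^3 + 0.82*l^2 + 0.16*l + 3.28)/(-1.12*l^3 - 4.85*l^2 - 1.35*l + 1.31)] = (-7.9408*l^6 - 68.773*l^5 - 24.6436*l^4 + 39.265*l^3 + 8.1353*l^2 + 33.9644*l + 4.6376)/(1.2544*l^6 + 10.864*l^5 + 26.5465*l^4 + 10.1606*l^3 - 10.8845*l^2 - 3.537*l + 1.7161)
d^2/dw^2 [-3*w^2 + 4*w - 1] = -6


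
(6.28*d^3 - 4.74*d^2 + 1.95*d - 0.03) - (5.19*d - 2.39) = 6.28*d^3 - 4.74*d^2 - 3.24*d + 2.36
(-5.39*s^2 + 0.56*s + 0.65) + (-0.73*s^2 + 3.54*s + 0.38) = -6.12*s^2 + 4.1*s + 1.03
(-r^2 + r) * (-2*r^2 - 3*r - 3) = 2*r^4 + r^3 - 3*r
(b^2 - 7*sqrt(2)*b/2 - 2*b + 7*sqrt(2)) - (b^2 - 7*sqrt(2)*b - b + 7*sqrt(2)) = -b + 7*sqrt(2)*b/2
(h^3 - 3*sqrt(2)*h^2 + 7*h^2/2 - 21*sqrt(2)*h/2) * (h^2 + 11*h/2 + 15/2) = h^5 - 3*sqrt(2)*h^4 + 9*h^4 - 27*sqrt(2)*h^3 + 107*h^3/4 - 321*sqrt(2)*h^2/4 + 105*h^2/4 - 315*sqrt(2)*h/4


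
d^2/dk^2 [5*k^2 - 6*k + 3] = 10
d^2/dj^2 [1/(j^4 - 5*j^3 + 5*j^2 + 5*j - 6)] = 2*((-6*j^2 + 15*j - 5)*(j^4 - 5*j^3 + 5*j^2 + 5*j - 6) + (4*j^3 - 15*j^2 + 10*j + 5)^2)/(j^4 - 5*j^3 + 5*j^2 + 5*j - 6)^3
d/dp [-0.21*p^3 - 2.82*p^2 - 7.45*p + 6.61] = -0.63*p^2 - 5.64*p - 7.45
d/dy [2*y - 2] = 2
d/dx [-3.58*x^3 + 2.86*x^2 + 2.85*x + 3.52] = -10.74*x^2 + 5.72*x + 2.85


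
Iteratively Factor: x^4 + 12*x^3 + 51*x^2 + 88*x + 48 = (x + 1)*(x^3 + 11*x^2 + 40*x + 48) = (x + 1)*(x + 3)*(x^2 + 8*x + 16) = (x + 1)*(x + 3)*(x + 4)*(x + 4)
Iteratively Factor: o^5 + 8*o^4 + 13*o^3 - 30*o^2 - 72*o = (o + 3)*(o^4 + 5*o^3 - 2*o^2 - 24*o) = o*(o + 3)*(o^3 + 5*o^2 - 2*o - 24) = o*(o + 3)*(o + 4)*(o^2 + o - 6) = o*(o - 2)*(o + 3)*(o + 4)*(o + 3)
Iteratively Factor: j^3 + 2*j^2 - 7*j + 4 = (j - 1)*(j^2 + 3*j - 4) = (j - 1)*(j + 4)*(j - 1)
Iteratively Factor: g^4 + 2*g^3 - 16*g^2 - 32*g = (g + 2)*(g^3 - 16*g) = g*(g + 2)*(g^2 - 16) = g*(g + 2)*(g + 4)*(g - 4)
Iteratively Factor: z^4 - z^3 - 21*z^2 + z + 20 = (z - 5)*(z^3 + 4*z^2 - z - 4) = (z - 5)*(z - 1)*(z^2 + 5*z + 4) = (z - 5)*(z - 1)*(z + 4)*(z + 1)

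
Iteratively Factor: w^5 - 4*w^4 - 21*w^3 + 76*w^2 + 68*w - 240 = (w - 2)*(w^4 - 2*w^3 - 25*w^2 + 26*w + 120) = (w - 3)*(w - 2)*(w^3 + w^2 - 22*w - 40) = (w - 3)*(w - 2)*(w + 4)*(w^2 - 3*w - 10) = (w - 3)*(w - 2)*(w + 2)*(w + 4)*(w - 5)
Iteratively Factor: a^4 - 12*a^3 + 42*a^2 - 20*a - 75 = (a - 5)*(a^3 - 7*a^2 + 7*a + 15) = (a - 5)*(a - 3)*(a^2 - 4*a - 5) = (a - 5)*(a - 3)*(a + 1)*(a - 5)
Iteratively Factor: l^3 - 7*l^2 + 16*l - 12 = (l - 2)*(l^2 - 5*l + 6) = (l - 2)^2*(l - 3)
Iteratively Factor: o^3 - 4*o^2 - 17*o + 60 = (o - 3)*(o^2 - o - 20) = (o - 5)*(o - 3)*(o + 4)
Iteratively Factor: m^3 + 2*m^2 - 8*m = (m - 2)*(m^2 + 4*m) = m*(m - 2)*(m + 4)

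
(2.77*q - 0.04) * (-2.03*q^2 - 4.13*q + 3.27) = -5.6231*q^3 - 11.3589*q^2 + 9.2231*q - 0.1308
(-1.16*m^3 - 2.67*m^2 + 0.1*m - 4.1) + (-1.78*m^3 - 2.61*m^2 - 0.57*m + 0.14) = -2.94*m^3 - 5.28*m^2 - 0.47*m - 3.96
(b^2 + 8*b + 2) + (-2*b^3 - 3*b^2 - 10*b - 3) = -2*b^3 - 2*b^2 - 2*b - 1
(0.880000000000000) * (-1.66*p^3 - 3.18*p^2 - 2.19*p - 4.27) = -1.4608*p^3 - 2.7984*p^2 - 1.9272*p - 3.7576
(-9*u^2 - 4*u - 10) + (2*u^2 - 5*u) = -7*u^2 - 9*u - 10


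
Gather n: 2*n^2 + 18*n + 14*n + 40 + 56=2*n^2 + 32*n + 96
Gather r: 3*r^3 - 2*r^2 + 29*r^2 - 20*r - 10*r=3*r^3 + 27*r^2 - 30*r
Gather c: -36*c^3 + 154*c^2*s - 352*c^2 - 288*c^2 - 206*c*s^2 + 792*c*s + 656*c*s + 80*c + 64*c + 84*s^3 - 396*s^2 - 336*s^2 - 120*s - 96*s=-36*c^3 + c^2*(154*s - 640) + c*(-206*s^2 + 1448*s + 144) + 84*s^3 - 732*s^2 - 216*s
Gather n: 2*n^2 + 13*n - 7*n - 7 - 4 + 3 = 2*n^2 + 6*n - 8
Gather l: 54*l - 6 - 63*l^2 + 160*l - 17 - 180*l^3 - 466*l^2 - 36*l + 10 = -180*l^3 - 529*l^2 + 178*l - 13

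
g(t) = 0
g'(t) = 0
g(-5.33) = 0.00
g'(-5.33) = 0.00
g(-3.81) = 0.00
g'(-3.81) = 0.00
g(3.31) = 0.00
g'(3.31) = 0.00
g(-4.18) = 0.00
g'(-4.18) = 0.00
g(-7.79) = 0.00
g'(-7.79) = 0.00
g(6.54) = 0.00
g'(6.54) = 0.00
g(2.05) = 0.00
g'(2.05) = 0.00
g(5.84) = 0.00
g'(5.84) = 0.00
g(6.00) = 0.00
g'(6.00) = 0.00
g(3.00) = 0.00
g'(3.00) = 0.00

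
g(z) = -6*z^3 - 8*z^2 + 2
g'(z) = -18*z^2 - 16*z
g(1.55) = -39.56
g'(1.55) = -68.04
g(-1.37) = 2.41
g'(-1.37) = -11.86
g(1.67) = -48.26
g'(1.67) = -76.92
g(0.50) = -0.75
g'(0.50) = -12.50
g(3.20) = -276.53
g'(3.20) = -235.52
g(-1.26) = 1.30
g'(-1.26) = -8.42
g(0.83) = -6.94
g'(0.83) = -25.68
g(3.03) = -238.36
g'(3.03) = -213.74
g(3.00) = -232.00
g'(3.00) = -210.00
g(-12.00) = 9218.00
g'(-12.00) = -2400.00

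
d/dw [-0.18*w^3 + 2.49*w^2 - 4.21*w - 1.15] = -0.54*w^2 + 4.98*w - 4.21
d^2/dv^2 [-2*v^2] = -4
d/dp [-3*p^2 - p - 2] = -6*p - 1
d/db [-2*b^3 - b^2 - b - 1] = -6*b^2 - 2*b - 1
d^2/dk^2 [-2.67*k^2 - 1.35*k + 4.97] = -5.34000000000000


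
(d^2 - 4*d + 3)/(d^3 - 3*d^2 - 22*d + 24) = (d - 3)/(d^2 - 2*d - 24)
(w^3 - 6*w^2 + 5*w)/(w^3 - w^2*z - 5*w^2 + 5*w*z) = (1 - w)/(-w + z)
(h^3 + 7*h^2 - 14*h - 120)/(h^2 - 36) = (h^2 + h - 20)/(h - 6)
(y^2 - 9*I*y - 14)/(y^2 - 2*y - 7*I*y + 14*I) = (y - 2*I)/(y - 2)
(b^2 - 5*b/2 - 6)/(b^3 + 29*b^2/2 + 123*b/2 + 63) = (b - 4)/(b^2 + 13*b + 42)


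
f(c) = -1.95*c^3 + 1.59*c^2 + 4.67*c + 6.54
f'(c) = -5.85*c^2 + 3.18*c + 4.67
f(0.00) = 6.54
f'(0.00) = 4.67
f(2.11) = 5.15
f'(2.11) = -14.66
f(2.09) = 5.44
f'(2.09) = -14.24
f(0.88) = 10.55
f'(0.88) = 2.94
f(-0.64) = 4.71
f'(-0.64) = 0.24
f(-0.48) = 4.88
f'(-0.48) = 1.80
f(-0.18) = 5.76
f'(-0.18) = 3.91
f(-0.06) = 6.27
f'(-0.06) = 4.46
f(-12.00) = 3549.06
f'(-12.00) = -875.89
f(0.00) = 6.54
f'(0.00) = 4.67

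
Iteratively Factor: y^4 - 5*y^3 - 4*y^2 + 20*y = (y)*(y^3 - 5*y^2 - 4*y + 20) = y*(y - 5)*(y^2 - 4) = y*(y - 5)*(y + 2)*(y - 2)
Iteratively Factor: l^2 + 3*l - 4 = (l - 1)*(l + 4)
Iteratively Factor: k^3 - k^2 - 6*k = (k)*(k^2 - k - 6) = k*(k - 3)*(k + 2)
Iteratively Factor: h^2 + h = (h + 1)*(h)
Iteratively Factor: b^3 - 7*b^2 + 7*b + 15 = (b - 5)*(b^2 - 2*b - 3) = (b - 5)*(b - 3)*(b + 1)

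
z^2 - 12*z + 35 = (z - 7)*(z - 5)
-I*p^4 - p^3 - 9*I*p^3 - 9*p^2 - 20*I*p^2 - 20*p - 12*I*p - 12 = (p + 2)*(p + 6)*(p - I)*(-I*p - I)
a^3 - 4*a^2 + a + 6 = (a - 3)*(a - 2)*(a + 1)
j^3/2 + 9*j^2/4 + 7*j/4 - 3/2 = (j/2 + 1)*(j - 1/2)*(j + 3)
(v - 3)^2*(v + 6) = v^3 - 27*v + 54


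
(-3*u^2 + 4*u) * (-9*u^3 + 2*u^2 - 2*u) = 27*u^5 - 42*u^4 + 14*u^3 - 8*u^2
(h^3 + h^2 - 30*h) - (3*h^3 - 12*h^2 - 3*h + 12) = -2*h^3 + 13*h^2 - 27*h - 12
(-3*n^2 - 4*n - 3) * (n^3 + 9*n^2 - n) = -3*n^5 - 31*n^4 - 36*n^3 - 23*n^2 + 3*n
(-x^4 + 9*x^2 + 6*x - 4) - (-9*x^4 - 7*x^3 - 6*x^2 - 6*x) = 8*x^4 + 7*x^3 + 15*x^2 + 12*x - 4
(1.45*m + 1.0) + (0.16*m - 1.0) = 1.61*m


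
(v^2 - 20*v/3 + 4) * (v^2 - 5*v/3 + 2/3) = v^4 - 25*v^3/3 + 142*v^2/9 - 100*v/9 + 8/3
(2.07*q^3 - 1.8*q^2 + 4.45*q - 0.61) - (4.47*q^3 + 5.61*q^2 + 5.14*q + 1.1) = -2.4*q^3 - 7.41*q^2 - 0.69*q - 1.71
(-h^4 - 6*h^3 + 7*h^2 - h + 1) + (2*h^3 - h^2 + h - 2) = -h^4 - 4*h^3 + 6*h^2 - 1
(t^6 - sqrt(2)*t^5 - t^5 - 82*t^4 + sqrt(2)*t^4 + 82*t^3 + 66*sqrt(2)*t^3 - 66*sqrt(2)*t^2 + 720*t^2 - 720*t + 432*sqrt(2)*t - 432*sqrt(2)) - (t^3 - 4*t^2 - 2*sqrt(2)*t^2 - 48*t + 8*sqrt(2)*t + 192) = t^6 - sqrt(2)*t^5 - t^5 - 82*t^4 + sqrt(2)*t^4 + 81*t^3 + 66*sqrt(2)*t^3 - 64*sqrt(2)*t^2 + 724*t^2 - 672*t + 424*sqrt(2)*t - 432*sqrt(2) - 192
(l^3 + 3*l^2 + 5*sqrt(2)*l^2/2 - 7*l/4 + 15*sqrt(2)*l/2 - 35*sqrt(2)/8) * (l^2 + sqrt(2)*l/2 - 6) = l^5 + 3*l^4 + 3*sqrt(2)*l^4 - 21*l^3/4 + 9*sqrt(2)*l^3 - 81*sqrt(2)*l^2/4 - 21*l^2/2 - 45*sqrt(2)*l + 49*l/8 + 105*sqrt(2)/4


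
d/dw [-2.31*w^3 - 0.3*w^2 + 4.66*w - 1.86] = -6.93*w^2 - 0.6*w + 4.66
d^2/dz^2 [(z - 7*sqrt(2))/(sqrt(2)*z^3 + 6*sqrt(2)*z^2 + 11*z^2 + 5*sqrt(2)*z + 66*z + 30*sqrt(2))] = 2*((z - 7*sqrt(2))*(3*sqrt(2)*z^2 + 12*sqrt(2)*z + 22*z + 5*sqrt(2) + 66)^2 - (3*sqrt(2)*z^2 + 12*sqrt(2)*z + 22*z + (z - 7*sqrt(2))*(3*sqrt(2)*z + 6*sqrt(2) + 11) + 5*sqrt(2) + 66)*(sqrt(2)*z^3 + 6*sqrt(2)*z^2 + 11*z^2 + 5*sqrt(2)*z + 66*z + 30*sqrt(2)))/(sqrt(2)*z^3 + 6*sqrt(2)*z^2 + 11*z^2 + 5*sqrt(2)*z + 66*z + 30*sqrt(2))^3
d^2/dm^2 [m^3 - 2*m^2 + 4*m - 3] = 6*m - 4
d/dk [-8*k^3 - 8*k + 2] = -24*k^2 - 8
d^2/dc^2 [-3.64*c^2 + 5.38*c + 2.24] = -7.28000000000000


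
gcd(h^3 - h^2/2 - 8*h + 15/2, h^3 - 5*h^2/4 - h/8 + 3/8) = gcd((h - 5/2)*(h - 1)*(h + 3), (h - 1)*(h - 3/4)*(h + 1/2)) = h - 1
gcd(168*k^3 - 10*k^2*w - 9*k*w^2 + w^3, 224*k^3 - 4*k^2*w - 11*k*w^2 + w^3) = -28*k^2 - 3*k*w + w^2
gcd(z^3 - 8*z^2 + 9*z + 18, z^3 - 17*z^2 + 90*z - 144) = z^2 - 9*z + 18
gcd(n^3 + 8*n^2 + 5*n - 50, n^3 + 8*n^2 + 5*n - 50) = n^3 + 8*n^2 + 5*n - 50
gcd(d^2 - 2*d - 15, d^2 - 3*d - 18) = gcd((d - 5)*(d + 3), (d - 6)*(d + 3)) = d + 3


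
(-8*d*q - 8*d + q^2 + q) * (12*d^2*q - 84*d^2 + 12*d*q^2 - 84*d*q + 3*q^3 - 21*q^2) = -96*d^3*q^2 + 576*d^3*q + 672*d^3 - 84*d^2*q^3 + 504*d^2*q^2 + 588*d^2*q - 12*d*q^4 + 72*d*q^3 + 84*d*q^2 + 3*q^5 - 18*q^4 - 21*q^3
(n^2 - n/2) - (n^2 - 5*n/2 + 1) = 2*n - 1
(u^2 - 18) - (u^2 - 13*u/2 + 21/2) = 13*u/2 - 57/2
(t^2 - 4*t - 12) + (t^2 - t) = 2*t^2 - 5*t - 12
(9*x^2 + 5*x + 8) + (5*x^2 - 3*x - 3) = 14*x^2 + 2*x + 5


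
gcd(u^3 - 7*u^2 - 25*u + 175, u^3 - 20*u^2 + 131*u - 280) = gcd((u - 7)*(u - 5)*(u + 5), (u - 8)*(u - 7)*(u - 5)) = u^2 - 12*u + 35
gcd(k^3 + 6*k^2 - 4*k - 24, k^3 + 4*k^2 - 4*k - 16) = k^2 - 4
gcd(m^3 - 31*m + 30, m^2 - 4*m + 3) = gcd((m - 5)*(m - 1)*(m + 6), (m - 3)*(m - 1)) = m - 1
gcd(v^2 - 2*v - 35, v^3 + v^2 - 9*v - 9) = 1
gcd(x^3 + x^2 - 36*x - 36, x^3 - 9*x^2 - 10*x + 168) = x - 6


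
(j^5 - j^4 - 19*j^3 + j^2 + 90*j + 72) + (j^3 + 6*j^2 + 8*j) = j^5 - j^4 - 18*j^3 + 7*j^2 + 98*j + 72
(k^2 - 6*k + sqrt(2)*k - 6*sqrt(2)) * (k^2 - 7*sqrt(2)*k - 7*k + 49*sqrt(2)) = k^4 - 13*k^3 - 6*sqrt(2)*k^3 + 28*k^2 + 78*sqrt(2)*k^2 - 252*sqrt(2)*k + 182*k - 588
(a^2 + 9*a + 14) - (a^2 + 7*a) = 2*a + 14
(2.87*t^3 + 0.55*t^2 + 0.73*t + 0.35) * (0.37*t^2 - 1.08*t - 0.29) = 1.0619*t^5 - 2.8961*t^4 - 1.1562*t^3 - 0.8184*t^2 - 0.5897*t - 0.1015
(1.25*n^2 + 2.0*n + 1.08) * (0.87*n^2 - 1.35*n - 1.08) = 1.0875*n^4 + 0.0525*n^3 - 3.1104*n^2 - 3.618*n - 1.1664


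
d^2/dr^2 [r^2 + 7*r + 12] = 2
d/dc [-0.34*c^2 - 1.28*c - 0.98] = -0.68*c - 1.28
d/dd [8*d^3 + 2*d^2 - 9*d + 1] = 24*d^2 + 4*d - 9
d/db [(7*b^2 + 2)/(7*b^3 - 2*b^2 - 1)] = b*(98*b^3 - 28*b^2 - (21*b - 4)*(7*b^2 + 2) - 14)/(-7*b^3 + 2*b^2 + 1)^2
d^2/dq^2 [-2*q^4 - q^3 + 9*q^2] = -24*q^2 - 6*q + 18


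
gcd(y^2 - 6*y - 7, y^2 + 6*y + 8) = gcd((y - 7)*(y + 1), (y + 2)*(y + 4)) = 1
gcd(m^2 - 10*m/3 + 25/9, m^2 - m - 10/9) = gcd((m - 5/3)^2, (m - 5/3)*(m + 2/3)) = m - 5/3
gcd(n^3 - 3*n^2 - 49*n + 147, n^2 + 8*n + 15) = 1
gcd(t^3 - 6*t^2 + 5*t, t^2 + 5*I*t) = t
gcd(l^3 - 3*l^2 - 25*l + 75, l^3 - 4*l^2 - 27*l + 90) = l^2 + 2*l - 15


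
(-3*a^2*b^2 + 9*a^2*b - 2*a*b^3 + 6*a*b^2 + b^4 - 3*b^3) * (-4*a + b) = 12*a^3*b^2 - 36*a^3*b + 5*a^2*b^3 - 15*a^2*b^2 - 6*a*b^4 + 18*a*b^3 + b^5 - 3*b^4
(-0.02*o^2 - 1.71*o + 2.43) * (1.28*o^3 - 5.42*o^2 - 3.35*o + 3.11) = -0.0256*o^5 - 2.0804*o^4 + 12.4456*o^3 - 7.5043*o^2 - 13.4586*o + 7.5573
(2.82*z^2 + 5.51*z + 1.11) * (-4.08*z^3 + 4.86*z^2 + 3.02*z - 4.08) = -11.5056*z^5 - 8.7756*z^4 + 30.7662*z^3 + 10.5292*z^2 - 19.1286*z - 4.5288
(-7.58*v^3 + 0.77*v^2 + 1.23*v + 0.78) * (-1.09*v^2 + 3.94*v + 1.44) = 8.2622*v^5 - 30.7045*v^4 - 9.2221*v^3 + 5.1048*v^2 + 4.8444*v + 1.1232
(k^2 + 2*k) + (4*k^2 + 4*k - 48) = 5*k^2 + 6*k - 48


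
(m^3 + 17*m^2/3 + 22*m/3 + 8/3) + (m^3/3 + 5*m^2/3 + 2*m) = 4*m^3/3 + 22*m^2/3 + 28*m/3 + 8/3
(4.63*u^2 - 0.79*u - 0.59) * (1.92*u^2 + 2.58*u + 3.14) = 8.8896*u^4 + 10.4286*u^3 + 11.3672*u^2 - 4.0028*u - 1.8526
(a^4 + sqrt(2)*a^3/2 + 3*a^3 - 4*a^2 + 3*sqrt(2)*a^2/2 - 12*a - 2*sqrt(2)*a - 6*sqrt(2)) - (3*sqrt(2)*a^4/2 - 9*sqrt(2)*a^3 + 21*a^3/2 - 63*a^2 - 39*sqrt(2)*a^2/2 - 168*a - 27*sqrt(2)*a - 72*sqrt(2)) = -3*sqrt(2)*a^4/2 + a^4 - 15*a^3/2 + 19*sqrt(2)*a^3/2 + 21*sqrt(2)*a^2 + 59*a^2 + 25*sqrt(2)*a + 156*a + 66*sqrt(2)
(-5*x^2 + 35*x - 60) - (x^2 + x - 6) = -6*x^2 + 34*x - 54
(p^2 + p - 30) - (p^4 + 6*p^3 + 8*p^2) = -p^4 - 6*p^3 - 7*p^2 + p - 30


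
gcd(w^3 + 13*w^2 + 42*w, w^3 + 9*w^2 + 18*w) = w^2 + 6*w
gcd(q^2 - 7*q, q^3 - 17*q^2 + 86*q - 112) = q - 7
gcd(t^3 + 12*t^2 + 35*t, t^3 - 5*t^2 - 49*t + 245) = t + 7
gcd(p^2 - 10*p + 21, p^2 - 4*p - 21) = p - 7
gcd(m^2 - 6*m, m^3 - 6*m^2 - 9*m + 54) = m - 6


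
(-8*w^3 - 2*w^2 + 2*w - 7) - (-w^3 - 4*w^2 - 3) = -7*w^3 + 2*w^2 + 2*w - 4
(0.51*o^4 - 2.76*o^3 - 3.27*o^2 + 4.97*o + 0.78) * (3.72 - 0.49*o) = -0.2499*o^5 + 3.2496*o^4 - 8.6649*o^3 - 14.5997*o^2 + 18.1062*o + 2.9016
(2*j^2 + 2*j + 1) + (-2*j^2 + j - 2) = 3*j - 1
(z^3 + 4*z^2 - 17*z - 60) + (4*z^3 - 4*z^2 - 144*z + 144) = 5*z^3 - 161*z + 84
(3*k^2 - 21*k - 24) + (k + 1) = 3*k^2 - 20*k - 23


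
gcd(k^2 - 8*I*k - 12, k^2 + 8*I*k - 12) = 1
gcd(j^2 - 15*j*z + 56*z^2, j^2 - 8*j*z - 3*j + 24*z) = -j + 8*z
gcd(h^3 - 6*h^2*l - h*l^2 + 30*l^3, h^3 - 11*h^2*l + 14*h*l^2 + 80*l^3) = h^2 - 3*h*l - 10*l^2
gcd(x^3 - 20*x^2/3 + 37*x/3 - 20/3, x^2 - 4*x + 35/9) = x - 5/3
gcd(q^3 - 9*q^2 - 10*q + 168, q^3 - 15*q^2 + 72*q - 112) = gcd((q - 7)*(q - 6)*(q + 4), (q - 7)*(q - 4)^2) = q - 7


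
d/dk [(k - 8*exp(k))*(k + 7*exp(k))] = -k*exp(k) + 2*k - 112*exp(2*k) - exp(k)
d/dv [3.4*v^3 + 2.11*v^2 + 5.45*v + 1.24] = 10.2*v^2 + 4.22*v + 5.45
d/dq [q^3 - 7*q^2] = q*(3*q - 14)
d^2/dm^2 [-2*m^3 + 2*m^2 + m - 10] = 4 - 12*m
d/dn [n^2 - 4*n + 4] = 2*n - 4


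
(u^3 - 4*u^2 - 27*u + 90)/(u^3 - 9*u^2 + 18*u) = (u + 5)/u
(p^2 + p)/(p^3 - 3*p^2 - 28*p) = (p + 1)/(p^2 - 3*p - 28)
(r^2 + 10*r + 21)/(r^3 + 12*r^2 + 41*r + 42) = 1/(r + 2)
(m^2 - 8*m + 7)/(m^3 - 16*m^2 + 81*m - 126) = (m - 1)/(m^2 - 9*m + 18)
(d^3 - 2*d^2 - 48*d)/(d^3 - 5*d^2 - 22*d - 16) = d*(d + 6)/(d^2 + 3*d + 2)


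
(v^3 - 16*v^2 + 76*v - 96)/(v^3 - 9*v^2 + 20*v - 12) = (v - 8)/(v - 1)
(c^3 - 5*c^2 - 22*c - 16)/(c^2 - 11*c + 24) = (c^2 + 3*c + 2)/(c - 3)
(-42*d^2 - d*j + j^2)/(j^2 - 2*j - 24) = (42*d^2 + d*j - j^2)/(-j^2 + 2*j + 24)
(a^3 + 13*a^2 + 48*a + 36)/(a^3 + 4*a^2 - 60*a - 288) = (a + 1)/(a - 8)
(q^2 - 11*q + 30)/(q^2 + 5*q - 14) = (q^2 - 11*q + 30)/(q^2 + 5*q - 14)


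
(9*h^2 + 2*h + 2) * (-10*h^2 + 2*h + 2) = -90*h^4 - 2*h^3 + 2*h^2 + 8*h + 4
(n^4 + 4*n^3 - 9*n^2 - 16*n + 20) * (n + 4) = n^5 + 8*n^4 + 7*n^3 - 52*n^2 - 44*n + 80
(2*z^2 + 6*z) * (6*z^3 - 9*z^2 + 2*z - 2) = 12*z^5 + 18*z^4 - 50*z^3 + 8*z^2 - 12*z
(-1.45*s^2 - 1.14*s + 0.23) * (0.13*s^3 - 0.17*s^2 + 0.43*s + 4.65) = -0.1885*s^5 + 0.0983*s^4 - 0.3998*s^3 - 7.2718*s^2 - 5.2021*s + 1.0695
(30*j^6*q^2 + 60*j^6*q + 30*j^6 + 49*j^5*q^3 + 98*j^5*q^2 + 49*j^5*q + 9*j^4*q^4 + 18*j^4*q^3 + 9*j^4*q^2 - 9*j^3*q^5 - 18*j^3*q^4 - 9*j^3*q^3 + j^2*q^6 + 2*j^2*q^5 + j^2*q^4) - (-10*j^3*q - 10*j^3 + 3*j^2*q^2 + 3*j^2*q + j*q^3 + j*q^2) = 30*j^6*q^2 + 60*j^6*q + 30*j^6 + 49*j^5*q^3 + 98*j^5*q^2 + 49*j^5*q + 9*j^4*q^4 + 18*j^4*q^3 + 9*j^4*q^2 - 9*j^3*q^5 - 18*j^3*q^4 - 9*j^3*q^3 + 10*j^3*q + 10*j^3 + j^2*q^6 + 2*j^2*q^5 + j^2*q^4 - 3*j^2*q^2 - 3*j^2*q - j*q^3 - j*q^2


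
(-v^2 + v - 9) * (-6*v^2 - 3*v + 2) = 6*v^4 - 3*v^3 + 49*v^2 + 29*v - 18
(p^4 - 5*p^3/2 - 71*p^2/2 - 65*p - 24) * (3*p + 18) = 3*p^5 + 21*p^4/2 - 303*p^3/2 - 834*p^2 - 1242*p - 432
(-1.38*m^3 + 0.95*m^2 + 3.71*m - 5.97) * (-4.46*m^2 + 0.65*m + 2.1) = 6.1548*m^5 - 5.134*m^4 - 18.8271*m^3 + 31.0327*m^2 + 3.9105*m - 12.537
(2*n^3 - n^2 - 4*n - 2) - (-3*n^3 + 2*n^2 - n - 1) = 5*n^3 - 3*n^2 - 3*n - 1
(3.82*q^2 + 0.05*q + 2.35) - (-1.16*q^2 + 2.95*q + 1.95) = 4.98*q^2 - 2.9*q + 0.4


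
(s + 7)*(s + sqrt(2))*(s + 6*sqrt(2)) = s^3 + 7*s^2 + 7*sqrt(2)*s^2 + 12*s + 49*sqrt(2)*s + 84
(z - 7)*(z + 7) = z^2 - 49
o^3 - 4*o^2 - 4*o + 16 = (o - 4)*(o - 2)*(o + 2)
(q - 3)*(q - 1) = q^2 - 4*q + 3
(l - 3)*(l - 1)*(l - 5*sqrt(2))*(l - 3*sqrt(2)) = l^4 - 8*sqrt(2)*l^3 - 4*l^3 + 33*l^2 + 32*sqrt(2)*l^2 - 120*l - 24*sqrt(2)*l + 90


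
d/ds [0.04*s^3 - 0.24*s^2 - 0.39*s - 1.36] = 0.12*s^2 - 0.48*s - 0.39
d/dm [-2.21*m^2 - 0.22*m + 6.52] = -4.42*m - 0.22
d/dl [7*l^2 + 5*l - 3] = 14*l + 5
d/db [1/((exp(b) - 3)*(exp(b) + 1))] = 2*(1 - exp(b))*exp(b)/(exp(4*b) - 4*exp(3*b) - 2*exp(2*b) + 12*exp(b) + 9)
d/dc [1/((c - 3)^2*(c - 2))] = ((2 - c)*(c - 3) - 2*(c - 2)^2)/((c - 3)^3*(c - 2)^3)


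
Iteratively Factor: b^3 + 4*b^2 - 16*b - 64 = (b + 4)*(b^2 - 16) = (b - 4)*(b + 4)*(b + 4)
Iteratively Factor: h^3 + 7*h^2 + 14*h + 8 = (h + 1)*(h^2 + 6*h + 8) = (h + 1)*(h + 2)*(h + 4)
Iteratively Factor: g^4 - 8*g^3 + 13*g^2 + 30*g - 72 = (g - 3)*(g^3 - 5*g^2 - 2*g + 24) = (g - 3)*(g + 2)*(g^2 - 7*g + 12) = (g - 4)*(g - 3)*(g + 2)*(g - 3)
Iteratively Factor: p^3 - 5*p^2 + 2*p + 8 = (p - 2)*(p^2 - 3*p - 4) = (p - 2)*(p + 1)*(p - 4)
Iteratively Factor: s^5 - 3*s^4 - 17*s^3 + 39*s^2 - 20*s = (s - 1)*(s^4 - 2*s^3 - 19*s^2 + 20*s) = s*(s - 1)*(s^3 - 2*s^2 - 19*s + 20) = s*(s - 1)*(s + 4)*(s^2 - 6*s + 5) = s*(s - 1)^2*(s + 4)*(s - 5)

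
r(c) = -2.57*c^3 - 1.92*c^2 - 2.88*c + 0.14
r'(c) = -7.71*c^2 - 3.84*c - 2.88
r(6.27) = -726.88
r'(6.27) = -330.06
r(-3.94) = 138.87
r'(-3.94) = -107.44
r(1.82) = -26.95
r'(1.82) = -35.41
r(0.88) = -5.63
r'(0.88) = -12.23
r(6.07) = -662.86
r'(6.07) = -310.26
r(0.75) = -4.18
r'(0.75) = -10.10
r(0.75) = -4.18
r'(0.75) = -10.10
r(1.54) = -18.23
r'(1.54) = -27.08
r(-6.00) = 503.42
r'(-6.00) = -257.40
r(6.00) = -641.38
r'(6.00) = -303.48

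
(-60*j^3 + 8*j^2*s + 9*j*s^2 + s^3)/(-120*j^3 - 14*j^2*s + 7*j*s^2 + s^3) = (-2*j + s)/(-4*j + s)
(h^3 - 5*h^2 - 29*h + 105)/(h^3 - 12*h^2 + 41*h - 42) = (h + 5)/(h - 2)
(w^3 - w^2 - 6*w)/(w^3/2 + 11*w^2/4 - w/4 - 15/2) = 4*w*(w - 3)/(2*w^2 + 7*w - 15)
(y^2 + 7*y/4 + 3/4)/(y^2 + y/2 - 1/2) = (4*y + 3)/(2*(2*y - 1))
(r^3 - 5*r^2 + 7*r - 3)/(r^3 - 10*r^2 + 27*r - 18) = (r - 1)/(r - 6)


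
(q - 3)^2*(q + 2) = q^3 - 4*q^2 - 3*q + 18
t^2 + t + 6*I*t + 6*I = (t + 1)*(t + 6*I)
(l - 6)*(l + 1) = l^2 - 5*l - 6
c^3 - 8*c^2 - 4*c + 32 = (c - 8)*(c - 2)*(c + 2)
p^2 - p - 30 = (p - 6)*(p + 5)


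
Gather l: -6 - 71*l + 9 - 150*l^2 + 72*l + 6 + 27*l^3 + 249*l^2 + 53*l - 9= 27*l^3 + 99*l^2 + 54*l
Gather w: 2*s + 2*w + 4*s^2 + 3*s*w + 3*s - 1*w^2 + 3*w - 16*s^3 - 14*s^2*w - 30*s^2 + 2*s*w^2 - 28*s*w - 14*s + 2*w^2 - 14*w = -16*s^3 - 26*s^2 - 9*s + w^2*(2*s + 1) + w*(-14*s^2 - 25*s - 9)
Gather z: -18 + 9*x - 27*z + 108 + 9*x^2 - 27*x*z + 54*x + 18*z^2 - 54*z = 9*x^2 + 63*x + 18*z^2 + z*(-27*x - 81) + 90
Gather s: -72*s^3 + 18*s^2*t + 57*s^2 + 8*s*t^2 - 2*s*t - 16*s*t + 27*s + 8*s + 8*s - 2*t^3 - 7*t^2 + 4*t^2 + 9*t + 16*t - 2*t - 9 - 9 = -72*s^3 + s^2*(18*t + 57) + s*(8*t^2 - 18*t + 43) - 2*t^3 - 3*t^2 + 23*t - 18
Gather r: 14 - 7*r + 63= 77 - 7*r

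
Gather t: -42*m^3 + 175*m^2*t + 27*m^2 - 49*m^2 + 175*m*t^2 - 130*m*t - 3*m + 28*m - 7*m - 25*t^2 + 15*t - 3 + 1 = -42*m^3 - 22*m^2 + 18*m + t^2*(175*m - 25) + t*(175*m^2 - 130*m + 15) - 2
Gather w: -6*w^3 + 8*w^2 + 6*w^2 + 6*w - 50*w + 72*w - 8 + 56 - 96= -6*w^3 + 14*w^2 + 28*w - 48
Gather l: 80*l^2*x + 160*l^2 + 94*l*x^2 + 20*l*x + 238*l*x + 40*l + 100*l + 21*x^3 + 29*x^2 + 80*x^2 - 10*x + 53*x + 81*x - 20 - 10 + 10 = l^2*(80*x + 160) + l*(94*x^2 + 258*x + 140) + 21*x^3 + 109*x^2 + 124*x - 20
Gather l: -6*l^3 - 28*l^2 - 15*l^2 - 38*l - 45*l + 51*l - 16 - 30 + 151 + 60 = -6*l^3 - 43*l^2 - 32*l + 165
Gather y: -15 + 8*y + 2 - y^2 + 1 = -y^2 + 8*y - 12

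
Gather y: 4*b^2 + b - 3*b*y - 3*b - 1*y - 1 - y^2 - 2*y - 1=4*b^2 - 2*b - y^2 + y*(-3*b - 3) - 2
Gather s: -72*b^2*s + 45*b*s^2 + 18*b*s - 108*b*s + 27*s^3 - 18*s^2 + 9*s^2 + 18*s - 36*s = 27*s^3 + s^2*(45*b - 9) + s*(-72*b^2 - 90*b - 18)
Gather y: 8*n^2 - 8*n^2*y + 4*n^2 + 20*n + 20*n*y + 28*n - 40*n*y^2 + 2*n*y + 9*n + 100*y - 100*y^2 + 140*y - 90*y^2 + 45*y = 12*n^2 + 57*n + y^2*(-40*n - 190) + y*(-8*n^2 + 22*n + 285)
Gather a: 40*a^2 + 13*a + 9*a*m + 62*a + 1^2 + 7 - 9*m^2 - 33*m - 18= 40*a^2 + a*(9*m + 75) - 9*m^2 - 33*m - 10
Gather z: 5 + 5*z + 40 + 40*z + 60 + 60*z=105*z + 105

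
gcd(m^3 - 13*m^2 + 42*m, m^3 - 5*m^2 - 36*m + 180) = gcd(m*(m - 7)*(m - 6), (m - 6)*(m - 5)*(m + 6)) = m - 6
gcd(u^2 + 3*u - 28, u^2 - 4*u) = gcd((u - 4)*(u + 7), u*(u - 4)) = u - 4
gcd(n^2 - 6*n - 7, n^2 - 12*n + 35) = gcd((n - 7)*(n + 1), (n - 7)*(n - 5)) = n - 7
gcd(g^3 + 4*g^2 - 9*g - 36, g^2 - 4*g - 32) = g + 4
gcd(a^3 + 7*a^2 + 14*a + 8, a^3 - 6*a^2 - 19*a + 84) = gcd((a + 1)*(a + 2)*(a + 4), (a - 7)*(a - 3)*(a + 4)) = a + 4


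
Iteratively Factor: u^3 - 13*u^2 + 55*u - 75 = (u - 5)*(u^2 - 8*u + 15) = (u - 5)*(u - 3)*(u - 5)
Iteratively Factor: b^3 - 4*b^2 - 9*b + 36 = (b + 3)*(b^2 - 7*b + 12) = (b - 4)*(b + 3)*(b - 3)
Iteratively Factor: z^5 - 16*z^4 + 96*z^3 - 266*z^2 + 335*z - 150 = (z - 2)*(z^4 - 14*z^3 + 68*z^2 - 130*z + 75) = (z - 5)*(z - 2)*(z^3 - 9*z^2 + 23*z - 15) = (z - 5)*(z - 2)*(z - 1)*(z^2 - 8*z + 15) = (z - 5)*(z - 3)*(z - 2)*(z - 1)*(z - 5)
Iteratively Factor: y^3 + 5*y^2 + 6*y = (y + 2)*(y^2 + 3*y) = y*(y + 2)*(y + 3)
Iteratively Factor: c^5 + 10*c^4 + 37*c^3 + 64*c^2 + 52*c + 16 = (c + 1)*(c^4 + 9*c^3 + 28*c^2 + 36*c + 16) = (c + 1)*(c + 2)*(c^3 + 7*c^2 + 14*c + 8) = (c + 1)*(c + 2)*(c + 4)*(c^2 + 3*c + 2) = (c + 1)^2*(c + 2)*(c + 4)*(c + 2)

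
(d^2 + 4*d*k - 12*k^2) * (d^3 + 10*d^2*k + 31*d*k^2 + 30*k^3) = d^5 + 14*d^4*k + 59*d^3*k^2 + 34*d^2*k^3 - 252*d*k^4 - 360*k^5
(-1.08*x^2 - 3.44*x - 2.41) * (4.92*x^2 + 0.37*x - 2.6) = -5.3136*x^4 - 17.3244*x^3 - 10.322*x^2 + 8.0523*x + 6.266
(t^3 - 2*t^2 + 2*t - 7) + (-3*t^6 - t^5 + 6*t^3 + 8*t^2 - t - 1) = -3*t^6 - t^5 + 7*t^3 + 6*t^2 + t - 8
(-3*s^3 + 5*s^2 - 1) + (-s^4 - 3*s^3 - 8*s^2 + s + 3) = -s^4 - 6*s^3 - 3*s^2 + s + 2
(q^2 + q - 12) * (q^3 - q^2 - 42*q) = q^5 - 55*q^3 - 30*q^2 + 504*q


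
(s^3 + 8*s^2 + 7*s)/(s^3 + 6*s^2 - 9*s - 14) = s/(s - 2)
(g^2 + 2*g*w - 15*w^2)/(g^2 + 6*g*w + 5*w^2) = (g - 3*w)/(g + w)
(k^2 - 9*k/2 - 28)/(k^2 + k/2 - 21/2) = (k - 8)/(k - 3)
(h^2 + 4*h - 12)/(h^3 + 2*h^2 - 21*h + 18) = (h - 2)/(h^2 - 4*h + 3)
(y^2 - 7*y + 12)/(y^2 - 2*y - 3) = (y - 4)/(y + 1)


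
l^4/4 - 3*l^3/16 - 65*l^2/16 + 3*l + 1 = (l/4 + 1)*(l - 4)*(l - 1)*(l + 1/4)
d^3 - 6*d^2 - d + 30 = (d - 5)*(d - 3)*(d + 2)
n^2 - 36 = (n - 6)*(n + 6)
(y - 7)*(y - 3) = y^2 - 10*y + 21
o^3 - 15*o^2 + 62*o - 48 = (o - 8)*(o - 6)*(o - 1)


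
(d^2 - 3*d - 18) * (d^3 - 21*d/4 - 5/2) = d^5 - 3*d^4 - 93*d^3/4 + 53*d^2/4 + 102*d + 45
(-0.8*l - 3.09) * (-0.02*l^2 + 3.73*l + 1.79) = 0.016*l^3 - 2.9222*l^2 - 12.9577*l - 5.5311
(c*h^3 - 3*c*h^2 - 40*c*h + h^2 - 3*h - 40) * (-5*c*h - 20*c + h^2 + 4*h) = -5*c^2*h^4 - 5*c^2*h^3 + 260*c^2*h^2 + 800*c^2*h + c*h^5 + c*h^4 - 57*c*h^3 - 165*c*h^2 + 260*c*h + 800*c + h^4 + h^3 - 52*h^2 - 160*h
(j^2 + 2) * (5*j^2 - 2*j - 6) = 5*j^4 - 2*j^3 + 4*j^2 - 4*j - 12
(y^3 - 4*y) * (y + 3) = y^4 + 3*y^3 - 4*y^2 - 12*y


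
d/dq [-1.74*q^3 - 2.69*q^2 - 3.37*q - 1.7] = -5.22*q^2 - 5.38*q - 3.37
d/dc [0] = 0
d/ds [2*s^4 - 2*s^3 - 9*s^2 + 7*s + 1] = 8*s^3 - 6*s^2 - 18*s + 7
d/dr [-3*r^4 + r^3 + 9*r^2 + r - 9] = -12*r^3 + 3*r^2 + 18*r + 1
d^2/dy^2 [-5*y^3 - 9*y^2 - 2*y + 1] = -30*y - 18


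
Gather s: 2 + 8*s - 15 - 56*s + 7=-48*s - 6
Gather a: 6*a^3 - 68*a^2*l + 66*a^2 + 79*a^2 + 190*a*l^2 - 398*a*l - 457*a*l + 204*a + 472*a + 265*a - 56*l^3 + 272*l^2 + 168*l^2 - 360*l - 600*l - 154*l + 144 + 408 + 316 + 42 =6*a^3 + a^2*(145 - 68*l) + a*(190*l^2 - 855*l + 941) - 56*l^3 + 440*l^2 - 1114*l + 910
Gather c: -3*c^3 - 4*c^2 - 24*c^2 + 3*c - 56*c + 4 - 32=-3*c^3 - 28*c^2 - 53*c - 28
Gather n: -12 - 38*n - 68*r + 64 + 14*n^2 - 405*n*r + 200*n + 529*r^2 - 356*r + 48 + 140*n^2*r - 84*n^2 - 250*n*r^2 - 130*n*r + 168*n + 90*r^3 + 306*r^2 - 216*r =n^2*(140*r - 70) + n*(-250*r^2 - 535*r + 330) + 90*r^3 + 835*r^2 - 640*r + 100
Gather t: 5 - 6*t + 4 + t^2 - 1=t^2 - 6*t + 8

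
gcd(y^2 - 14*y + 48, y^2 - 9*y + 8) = y - 8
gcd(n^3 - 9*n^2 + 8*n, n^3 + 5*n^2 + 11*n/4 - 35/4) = n - 1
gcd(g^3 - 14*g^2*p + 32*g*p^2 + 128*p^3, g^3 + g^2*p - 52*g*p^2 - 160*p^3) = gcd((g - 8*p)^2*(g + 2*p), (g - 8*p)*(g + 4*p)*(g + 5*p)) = -g + 8*p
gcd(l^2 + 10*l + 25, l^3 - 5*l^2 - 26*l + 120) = l + 5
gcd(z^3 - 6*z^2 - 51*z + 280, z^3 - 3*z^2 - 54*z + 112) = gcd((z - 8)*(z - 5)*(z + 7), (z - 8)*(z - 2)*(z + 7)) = z^2 - z - 56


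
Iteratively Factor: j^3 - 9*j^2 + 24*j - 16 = (j - 4)*(j^2 - 5*j + 4) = (j - 4)^2*(j - 1)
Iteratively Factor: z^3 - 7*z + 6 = (z - 2)*(z^2 + 2*z - 3) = (z - 2)*(z - 1)*(z + 3)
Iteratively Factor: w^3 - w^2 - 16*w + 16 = (w + 4)*(w^2 - 5*w + 4) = (w - 4)*(w + 4)*(w - 1)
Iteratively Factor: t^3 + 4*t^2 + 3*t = (t + 1)*(t^2 + 3*t) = t*(t + 1)*(t + 3)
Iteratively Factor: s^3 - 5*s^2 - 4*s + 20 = (s + 2)*(s^2 - 7*s + 10) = (s - 5)*(s + 2)*(s - 2)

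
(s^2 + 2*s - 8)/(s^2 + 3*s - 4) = (s - 2)/(s - 1)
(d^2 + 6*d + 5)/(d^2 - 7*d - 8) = (d + 5)/(d - 8)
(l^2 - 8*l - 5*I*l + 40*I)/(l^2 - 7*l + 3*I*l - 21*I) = (l^2 - l*(8 + 5*I) + 40*I)/(l^2 + l*(-7 + 3*I) - 21*I)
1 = 1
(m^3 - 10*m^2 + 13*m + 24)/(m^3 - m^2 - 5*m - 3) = (m - 8)/(m + 1)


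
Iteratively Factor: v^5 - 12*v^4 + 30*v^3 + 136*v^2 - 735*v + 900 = (v + 4)*(v^4 - 16*v^3 + 94*v^2 - 240*v + 225) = (v - 3)*(v + 4)*(v^3 - 13*v^2 + 55*v - 75) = (v - 5)*(v - 3)*(v + 4)*(v^2 - 8*v + 15) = (v - 5)*(v - 3)^2*(v + 4)*(v - 5)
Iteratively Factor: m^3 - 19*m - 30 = (m + 3)*(m^2 - 3*m - 10) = (m + 2)*(m + 3)*(m - 5)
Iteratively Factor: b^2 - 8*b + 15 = (b - 5)*(b - 3)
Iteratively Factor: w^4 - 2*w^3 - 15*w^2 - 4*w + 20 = (w + 2)*(w^3 - 4*w^2 - 7*w + 10) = (w + 2)^2*(w^2 - 6*w + 5) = (w - 1)*(w + 2)^2*(w - 5)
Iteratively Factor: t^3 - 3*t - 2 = (t + 1)*(t^2 - t - 2) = (t + 1)^2*(t - 2)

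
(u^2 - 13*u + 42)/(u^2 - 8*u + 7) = (u - 6)/(u - 1)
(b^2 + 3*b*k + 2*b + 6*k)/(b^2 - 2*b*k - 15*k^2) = (b + 2)/(b - 5*k)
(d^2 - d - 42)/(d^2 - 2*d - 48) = (d - 7)/(d - 8)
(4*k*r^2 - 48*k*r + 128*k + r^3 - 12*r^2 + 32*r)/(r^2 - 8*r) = 4*k - 16*k/r + r - 4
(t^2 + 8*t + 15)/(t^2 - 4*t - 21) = (t + 5)/(t - 7)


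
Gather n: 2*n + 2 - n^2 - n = -n^2 + n + 2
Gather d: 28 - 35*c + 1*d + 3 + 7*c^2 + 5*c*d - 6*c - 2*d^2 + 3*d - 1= 7*c^2 - 41*c - 2*d^2 + d*(5*c + 4) + 30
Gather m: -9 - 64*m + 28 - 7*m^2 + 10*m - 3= -7*m^2 - 54*m + 16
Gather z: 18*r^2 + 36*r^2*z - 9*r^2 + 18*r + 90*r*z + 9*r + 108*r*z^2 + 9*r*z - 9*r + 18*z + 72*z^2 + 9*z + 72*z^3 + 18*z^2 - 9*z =9*r^2 + 18*r + 72*z^3 + z^2*(108*r + 90) + z*(36*r^2 + 99*r + 18)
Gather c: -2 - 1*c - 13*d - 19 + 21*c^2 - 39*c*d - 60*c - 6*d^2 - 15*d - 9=21*c^2 + c*(-39*d - 61) - 6*d^2 - 28*d - 30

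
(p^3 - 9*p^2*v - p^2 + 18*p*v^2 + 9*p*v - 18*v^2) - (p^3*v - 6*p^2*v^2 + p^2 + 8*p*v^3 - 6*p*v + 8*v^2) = -p^3*v + p^3 + 6*p^2*v^2 - 9*p^2*v - 2*p^2 - 8*p*v^3 + 18*p*v^2 + 15*p*v - 26*v^2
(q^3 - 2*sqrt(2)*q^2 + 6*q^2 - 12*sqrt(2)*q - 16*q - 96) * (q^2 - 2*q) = q^5 - 2*sqrt(2)*q^4 + 4*q^4 - 28*q^3 - 8*sqrt(2)*q^3 - 64*q^2 + 24*sqrt(2)*q^2 + 192*q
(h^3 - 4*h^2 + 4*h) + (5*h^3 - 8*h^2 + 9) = 6*h^3 - 12*h^2 + 4*h + 9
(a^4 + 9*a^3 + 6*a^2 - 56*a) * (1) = a^4 + 9*a^3 + 6*a^2 - 56*a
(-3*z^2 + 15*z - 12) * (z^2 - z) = -3*z^4 + 18*z^3 - 27*z^2 + 12*z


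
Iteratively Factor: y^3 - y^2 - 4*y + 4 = (y + 2)*(y^2 - 3*y + 2) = (y - 1)*(y + 2)*(y - 2)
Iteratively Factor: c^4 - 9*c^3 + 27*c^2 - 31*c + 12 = (c - 1)*(c^3 - 8*c^2 + 19*c - 12) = (c - 3)*(c - 1)*(c^2 - 5*c + 4) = (c - 3)*(c - 1)^2*(c - 4)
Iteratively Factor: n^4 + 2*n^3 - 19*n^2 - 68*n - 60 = (n - 5)*(n^3 + 7*n^2 + 16*n + 12) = (n - 5)*(n + 2)*(n^2 + 5*n + 6) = (n - 5)*(n + 2)*(n + 3)*(n + 2)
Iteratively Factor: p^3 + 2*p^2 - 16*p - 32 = (p + 4)*(p^2 - 2*p - 8) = (p + 2)*(p + 4)*(p - 4)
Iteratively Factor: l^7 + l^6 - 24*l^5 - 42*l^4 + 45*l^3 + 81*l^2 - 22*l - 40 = (l - 1)*(l^6 + 2*l^5 - 22*l^4 - 64*l^3 - 19*l^2 + 62*l + 40) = (l - 1)*(l + 2)*(l^5 - 22*l^3 - 20*l^2 + 21*l + 20) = (l - 1)*(l + 1)*(l + 2)*(l^4 - l^3 - 21*l^2 + l + 20) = (l - 1)^2*(l + 1)*(l + 2)*(l^3 - 21*l - 20) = (l - 5)*(l - 1)^2*(l + 1)*(l + 2)*(l^2 + 5*l + 4) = (l - 5)*(l - 1)^2*(l + 1)*(l + 2)*(l + 4)*(l + 1)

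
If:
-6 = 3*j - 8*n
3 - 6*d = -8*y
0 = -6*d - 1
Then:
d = -1/6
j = 8*n/3 - 2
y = -1/2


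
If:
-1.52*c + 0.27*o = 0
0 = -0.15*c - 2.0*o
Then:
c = 0.00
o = 0.00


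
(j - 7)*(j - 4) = j^2 - 11*j + 28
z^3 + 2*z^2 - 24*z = z*(z - 4)*(z + 6)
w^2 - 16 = (w - 4)*(w + 4)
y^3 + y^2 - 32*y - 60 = (y - 6)*(y + 2)*(y + 5)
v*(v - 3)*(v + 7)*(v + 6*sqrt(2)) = v^4 + 4*v^3 + 6*sqrt(2)*v^3 - 21*v^2 + 24*sqrt(2)*v^2 - 126*sqrt(2)*v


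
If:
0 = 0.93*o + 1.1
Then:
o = -1.18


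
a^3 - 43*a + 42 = (a - 6)*(a - 1)*(a + 7)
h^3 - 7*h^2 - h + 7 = (h - 7)*(h - 1)*(h + 1)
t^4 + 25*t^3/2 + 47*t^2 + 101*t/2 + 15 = (t + 1/2)*(t + 1)*(t + 5)*(t + 6)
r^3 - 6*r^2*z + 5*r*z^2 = r*(r - 5*z)*(r - z)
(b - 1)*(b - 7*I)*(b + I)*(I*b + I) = I*b^4 + 6*b^3 + 6*I*b^2 - 6*b - 7*I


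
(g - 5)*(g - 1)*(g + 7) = g^3 + g^2 - 37*g + 35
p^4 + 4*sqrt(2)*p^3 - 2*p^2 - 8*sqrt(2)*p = p*(p - sqrt(2))*(p + sqrt(2))*(p + 4*sqrt(2))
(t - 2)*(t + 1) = t^2 - t - 2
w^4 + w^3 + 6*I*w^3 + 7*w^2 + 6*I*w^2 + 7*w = w*(w + 1)*(w - I)*(w + 7*I)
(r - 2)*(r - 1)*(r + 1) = r^3 - 2*r^2 - r + 2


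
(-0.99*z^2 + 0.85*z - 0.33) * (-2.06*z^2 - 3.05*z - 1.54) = 2.0394*z^4 + 1.2685*z^3 - 0.3881*z^2 - 0.3025*z + 0.5082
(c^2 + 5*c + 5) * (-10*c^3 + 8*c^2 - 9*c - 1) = -10*c^5 - 42*c^4 - 19*c^3 - 6*c^2 - 50*c - 5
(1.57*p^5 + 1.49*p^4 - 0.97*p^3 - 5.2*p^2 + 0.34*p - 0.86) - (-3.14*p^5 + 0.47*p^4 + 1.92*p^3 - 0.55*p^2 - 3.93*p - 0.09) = 4.71*p^5 + 1.02*p^4 - 2.89*p^3 - 4.65*p^2 + 4.27*p - 0.77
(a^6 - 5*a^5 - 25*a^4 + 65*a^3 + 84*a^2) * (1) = a^6 - 5*a^5 - 25*a^4 + 65*a^3 + 84*a^2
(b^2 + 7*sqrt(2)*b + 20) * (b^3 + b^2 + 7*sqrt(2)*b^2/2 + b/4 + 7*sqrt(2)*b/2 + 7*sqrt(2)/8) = b^5 + b^4 + 21*sqrt(2)*b^4/2 + 21*sqrt(2)*b^3/2 + 277*b^3/4 + 69*b^2 + 581*sqrt(2)*b^2/8 + 69*b/4 + 70*sqrt(2)*b + 35*sqrt(2)/2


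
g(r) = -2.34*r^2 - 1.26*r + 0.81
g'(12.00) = -57.42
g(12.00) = -351.27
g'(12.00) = -57.42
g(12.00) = -351.27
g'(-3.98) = 17.37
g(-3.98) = -31.24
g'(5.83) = -28.54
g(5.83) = -86.07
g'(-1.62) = 6.32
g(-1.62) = -3.29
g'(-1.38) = 5.20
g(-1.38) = -1.91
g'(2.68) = -13.80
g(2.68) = -19.37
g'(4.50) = -22.32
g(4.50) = -52.24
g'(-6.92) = 31.13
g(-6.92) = -102.52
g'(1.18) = -6.78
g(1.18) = -3.94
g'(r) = -4.68*r - 1.26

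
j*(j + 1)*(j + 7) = j^3 + 8*j^2 + 7*j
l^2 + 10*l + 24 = (l + 4)*(l + 6)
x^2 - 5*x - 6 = (x - 6)*(x + 1)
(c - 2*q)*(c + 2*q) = c^2 - 4*q^2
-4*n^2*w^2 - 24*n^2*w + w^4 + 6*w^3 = w*(-2*n + w)*(2*n + w)*(w + 6)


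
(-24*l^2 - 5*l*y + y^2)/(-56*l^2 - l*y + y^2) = (3*l + y)/(7*l + y)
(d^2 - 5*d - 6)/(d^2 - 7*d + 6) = (d + 1)/(d - 1)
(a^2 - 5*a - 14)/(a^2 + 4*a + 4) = (a - 7)/(a + 2)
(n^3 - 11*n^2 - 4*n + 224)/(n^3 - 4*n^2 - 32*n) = (n - 7)/n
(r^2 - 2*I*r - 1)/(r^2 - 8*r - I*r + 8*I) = (r - I)/(r - 8)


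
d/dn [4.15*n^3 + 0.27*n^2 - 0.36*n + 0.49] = 12.45*n^2 + 0.54*n - 0.36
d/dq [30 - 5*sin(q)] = -5*cos(q)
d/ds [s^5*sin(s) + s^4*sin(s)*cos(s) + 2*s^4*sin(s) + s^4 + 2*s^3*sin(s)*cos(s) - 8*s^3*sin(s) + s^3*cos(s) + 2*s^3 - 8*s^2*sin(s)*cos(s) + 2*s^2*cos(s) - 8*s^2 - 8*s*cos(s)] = s^5*cos(s) + 5*s^4*sin(s) + 2*s^4*cos(s) + s^4*cos(2*s) + 7*s^3*sin(s) + 2*sqrt(2)*s^3*sin(2*s + pi/4) - 8*s^3*cos(s) + 4*s^3 - 26*s^2*sin(s) + 3*s^2*sin(2*s) + 3*s^2*cos(s) - 8*s^2*cos(2*s) + 6*s^2 + 8*s*sin(s) - 8*s*sin(2*s) + 4*s*cos(s) - 16*s - 8*cos(s)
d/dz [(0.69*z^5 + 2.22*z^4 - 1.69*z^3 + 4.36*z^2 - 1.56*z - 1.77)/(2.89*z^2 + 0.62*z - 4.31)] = (5.9823*z^6 + 14.5428*z^5 - 15.6244*z^4 - 40.3684*z^3 + 29.0633*z^2 - 27.3526*z + 7.821)/(8.3521*z^4 + 3.5836*z^3 - 24.5274*z^2 - 5.3444*z + 18.5761)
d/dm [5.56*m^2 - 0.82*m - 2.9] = 11.12*m - 0.82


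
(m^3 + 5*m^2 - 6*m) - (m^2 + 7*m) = m^3 + 4*m^2 - 13*m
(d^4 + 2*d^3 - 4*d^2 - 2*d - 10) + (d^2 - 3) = d^4 + 2*d^3 - 3*d^2 - 2*d - 13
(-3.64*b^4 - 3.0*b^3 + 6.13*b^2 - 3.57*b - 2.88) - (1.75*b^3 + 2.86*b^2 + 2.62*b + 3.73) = -3.64*b^4 - 4.75*b^3 + 3.27*b^2 - 6.19*b - 6.61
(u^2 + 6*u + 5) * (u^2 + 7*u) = u^4 + 13*u^3 + 47*u^2 + 35*u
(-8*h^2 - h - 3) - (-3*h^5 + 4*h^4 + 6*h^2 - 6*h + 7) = 3*h^5 - 4*h^4 - 14*h^2 + 5*h - 10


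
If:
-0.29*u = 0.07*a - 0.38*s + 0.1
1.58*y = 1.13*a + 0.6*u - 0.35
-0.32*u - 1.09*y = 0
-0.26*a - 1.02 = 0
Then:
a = -3.92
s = 2.97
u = 4.50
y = -1.32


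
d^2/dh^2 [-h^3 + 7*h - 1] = -6*h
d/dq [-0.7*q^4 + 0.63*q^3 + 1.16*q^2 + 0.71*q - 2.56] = -2.8*q^3 + 1.89*q^2 + 2.32*q + 0.71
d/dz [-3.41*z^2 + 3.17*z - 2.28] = 3.17 - 6.82*z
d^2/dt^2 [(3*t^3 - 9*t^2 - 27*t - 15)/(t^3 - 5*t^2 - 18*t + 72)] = 6*(2*t^6 + 27*t^5 - 489*t^4 + 2279*t^3 - 3345*t^2 + 5562*t - 30636)/(t^9 - 15*t^8 + 21*t^7 + 631*t^6 - 2538*t^5 - 7236*t^4 + 48600*t^3 - 7776*t^2 - 279936*t + 373248)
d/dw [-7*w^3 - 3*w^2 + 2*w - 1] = -21*w^2 - 6*w + 2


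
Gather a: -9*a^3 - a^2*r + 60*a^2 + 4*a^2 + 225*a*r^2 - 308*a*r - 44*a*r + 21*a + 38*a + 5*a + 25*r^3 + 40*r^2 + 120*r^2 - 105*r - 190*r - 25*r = -9*a^3 + a^2*(64 - r) + a*(225*r^2 - 352*r + 64) + 25*r^3 + 160*r^2 - 320*r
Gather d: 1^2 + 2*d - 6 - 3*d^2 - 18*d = -3*d^2 - 16*d - 5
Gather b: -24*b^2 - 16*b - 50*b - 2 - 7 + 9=-24*b^2 - 66*b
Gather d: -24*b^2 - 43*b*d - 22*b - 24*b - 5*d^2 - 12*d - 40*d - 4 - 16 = -24*b^2 - 46*b - 5*d^2 + d*(-43*b - 52) - 20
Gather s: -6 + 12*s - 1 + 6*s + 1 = 18*s - 6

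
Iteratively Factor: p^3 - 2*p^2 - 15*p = (p + 3)*(p^2 - 5*p) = (p - 5)*(p + 3)*(p)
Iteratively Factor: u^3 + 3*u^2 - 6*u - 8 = (u + 4)*(u^2 - u - 2) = (u + 1)*(u + 4)*(u - 2)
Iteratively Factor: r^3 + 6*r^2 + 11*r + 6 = (r + 3)*(r^2 + 3*r + 2) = (r + 1)*(r + 3)*(r + 2)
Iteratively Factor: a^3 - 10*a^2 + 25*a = (a - 5)*(a^2 - 5*a) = (a - 5)^2*(a)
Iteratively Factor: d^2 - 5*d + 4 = (d - 1)*(d - 4)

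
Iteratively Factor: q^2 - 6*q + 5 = (q - 1)*(q - 5)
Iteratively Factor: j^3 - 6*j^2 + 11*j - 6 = (j - 1)*(j^2 - 5*j + 6) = (j - 2)*(j - 1)*(j - 3)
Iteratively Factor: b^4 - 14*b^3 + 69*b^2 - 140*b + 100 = (b - 2)*(b^3 - 12*b^2 + 45*b - 50) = (b - 2)^2*(b^2 - 10*b + 25) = (b - 5)*(b - 2)^2*(b - 5)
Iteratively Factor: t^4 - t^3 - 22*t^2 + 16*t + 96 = (t - 4)*(t^3 + 3*t^2 - 10*t - 24) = (t - 4)*(t + 4)*(t^2 - t - 6) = (t - 4)*(t - 3)*(t + 4)*(t + 2)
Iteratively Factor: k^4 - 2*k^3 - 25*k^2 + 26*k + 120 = (k - 3)*(k^3 + k^2 - 22*k - 40) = (k - 3)*(k + 4)*(k^2 - 3*k - 10) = (k - 5)*(k - 3)*(k + 4)*(k + 2)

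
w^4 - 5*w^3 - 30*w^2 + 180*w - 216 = (w - 6)*(w - 3)*(w - 2)*(w + 6)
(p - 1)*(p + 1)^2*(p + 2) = p^4 + 3*p^3 + p^2 - 3*p - 2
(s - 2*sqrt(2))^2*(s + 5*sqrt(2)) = s^3 + sqrt(2)*s^2 - 32*s + 40*sqrt(2)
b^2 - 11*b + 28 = (b - 7)*(b - 4)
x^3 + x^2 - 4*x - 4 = (x - 2)*(x + 1)*(x + 2)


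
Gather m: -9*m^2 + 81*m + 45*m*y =-9*m^2 + m*(45*y + 81)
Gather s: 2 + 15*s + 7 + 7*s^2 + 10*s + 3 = 7*s^2 + 25*s + 12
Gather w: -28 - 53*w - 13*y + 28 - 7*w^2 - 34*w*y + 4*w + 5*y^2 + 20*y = -7*w^2 + w*(-34*y - 49) + 5*y^2 + 7*y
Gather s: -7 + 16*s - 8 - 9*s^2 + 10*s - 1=-9*s^2 + 26*s - 16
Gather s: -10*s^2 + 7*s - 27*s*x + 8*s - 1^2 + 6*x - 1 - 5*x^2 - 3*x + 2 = -10*s^2 + s*(15 - 27*x) - 5*x^2 + 3*x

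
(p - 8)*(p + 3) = p^2 - 5*p - 24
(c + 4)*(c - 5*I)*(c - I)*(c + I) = c^4 + 4*c^3 - 5*I*c^3 + c^2 - 20*I*c^2 + 4*c - 5*I*c - 20*I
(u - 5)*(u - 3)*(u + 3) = u^3 - 5*u^2 - 9*u + 45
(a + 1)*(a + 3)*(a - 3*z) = a^3 - 3*a^2*z + 4*a^2 - 12*a*z + 3*a - 9*z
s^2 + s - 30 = (s - 5)*(s + 6)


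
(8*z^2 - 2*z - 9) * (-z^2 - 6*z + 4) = -8*z^4 - 46*z^3 + 53*z^2 + 46*z - 36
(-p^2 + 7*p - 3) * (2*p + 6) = -2*p^3 + 8*p^2 + 36*p - 18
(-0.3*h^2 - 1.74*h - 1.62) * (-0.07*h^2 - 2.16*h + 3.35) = 0.021*h^4 + 0.7698*h^3 + 2.8668*h^2 - 2.3298*h - 5.427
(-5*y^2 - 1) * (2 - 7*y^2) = 35*y^4 - 3*y^2 - 2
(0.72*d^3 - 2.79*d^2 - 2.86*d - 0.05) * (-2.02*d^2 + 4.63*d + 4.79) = -1.4544*d^5 + 8.9694*d^4 - 3.6917*d^3 - 26.5049*d^2 - 13.9309*d - 0.2395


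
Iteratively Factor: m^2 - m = (m)*(m - 1)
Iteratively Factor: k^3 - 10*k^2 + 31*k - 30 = (k - 2)*(k^2 - 8*k + 15) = (k - 3)*(k - 2)*(k - 5)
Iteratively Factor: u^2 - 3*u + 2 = (u - 2)*(u - 1)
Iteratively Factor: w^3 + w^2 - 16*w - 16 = (w - 4)*(w^2 + 5*w + 4) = (w - 4)*(w + 1)*(w + 4)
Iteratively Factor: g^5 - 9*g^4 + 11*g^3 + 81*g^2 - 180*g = (g + 3)*(g^4 - 12*g^3 + 47*g^2 - 60*g) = g*(g + 3)*(g^3 - 12*g^2 + 47*g - 60) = g*(g - 3)*(g + 3)*(g^2 - 9*g + 20) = g*(g - 4)*(g - 3)*(g + 3)*(g - 5)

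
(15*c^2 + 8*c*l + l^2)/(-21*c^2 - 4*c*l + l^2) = (-5*c - l)/(7*c - l)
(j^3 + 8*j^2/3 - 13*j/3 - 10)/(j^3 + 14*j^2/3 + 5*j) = (j - 2)/j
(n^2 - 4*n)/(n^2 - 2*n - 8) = n/(n + 2)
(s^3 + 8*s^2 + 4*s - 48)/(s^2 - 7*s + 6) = (s^3 + 8*s^2 + 4*s - 48)/(s^2 - 7*s + 6)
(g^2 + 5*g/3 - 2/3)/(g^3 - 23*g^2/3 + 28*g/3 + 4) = (3*g^2 + 5*g - 2)/(3*g^3 - 23*g^2 + 28*g + 12)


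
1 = 1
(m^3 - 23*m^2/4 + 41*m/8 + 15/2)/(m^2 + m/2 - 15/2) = (m^2 - 13*m/4 - 3)/(m + 3)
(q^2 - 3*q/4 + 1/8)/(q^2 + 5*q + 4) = (8*q^2 - 6*q + 1)/(8*(q^2 + 5*q + 4))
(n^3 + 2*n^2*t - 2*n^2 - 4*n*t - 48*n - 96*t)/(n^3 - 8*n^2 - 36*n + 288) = (n + 2*t)/(n - 6)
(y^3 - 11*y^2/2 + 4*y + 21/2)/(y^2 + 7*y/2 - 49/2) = (y^2 - 2*y - 3)/(y + 7)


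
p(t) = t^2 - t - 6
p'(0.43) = -0.14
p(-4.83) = 22.16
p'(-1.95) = -4.90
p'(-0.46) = -1.92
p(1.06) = -5.94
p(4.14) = 7.00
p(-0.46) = -5.33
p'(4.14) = 7.28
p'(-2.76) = -6.52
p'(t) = 2*t - 1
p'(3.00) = 5.00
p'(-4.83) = -10.66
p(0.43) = -6.25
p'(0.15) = -0.70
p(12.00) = 126.00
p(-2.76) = 4.38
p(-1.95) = -0.25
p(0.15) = -6.13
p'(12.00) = 23.00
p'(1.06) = 1.12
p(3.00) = 0.00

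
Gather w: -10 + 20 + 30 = 40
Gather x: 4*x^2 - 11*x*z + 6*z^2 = 4*x^2 - 11*x*z + 6*z^2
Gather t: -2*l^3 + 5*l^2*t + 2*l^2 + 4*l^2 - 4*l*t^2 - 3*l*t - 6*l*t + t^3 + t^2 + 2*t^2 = -2*l^3 + 6*l^2 + t^3 + t^2*(3 - 4*l) + t*(5*l^2 - 9*l)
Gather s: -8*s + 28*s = 20*s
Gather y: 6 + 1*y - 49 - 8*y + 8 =-7*y - 35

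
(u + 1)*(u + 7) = u^2 + 8*u + 7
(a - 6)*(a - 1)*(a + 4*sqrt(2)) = a^3 - 7*a^2 + 4*sqrt(2)*a^2 - 28*sqrt(2)*a + 6*a + 24*sqrt(2)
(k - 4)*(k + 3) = k^2 - k - 12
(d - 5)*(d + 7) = d^2 + 2*d - 35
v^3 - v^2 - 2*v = v*(v - 2)*(v + 1)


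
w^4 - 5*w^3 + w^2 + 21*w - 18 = (w - 3)^2*(w - 1)*(w + 2)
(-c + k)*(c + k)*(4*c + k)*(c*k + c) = -4*c^4*k - 4*c^4 - c^3*k^2 - c^3*k + 4*c^2*k^3 + 4*c^2*k^2 + c*k^4 + c*k^3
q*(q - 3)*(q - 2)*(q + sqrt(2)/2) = q^4 - 5*q^3 + sqrt(2)*q^3/2 - 5*sqrt(2)*q^2/2 + 6*q^2 + 3*sqrt(2)*q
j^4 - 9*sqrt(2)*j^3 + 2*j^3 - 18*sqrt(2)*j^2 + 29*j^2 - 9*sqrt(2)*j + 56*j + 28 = (j + 1)^2*(j - 7*sqrt(2))*(j - 2*sqrt(2))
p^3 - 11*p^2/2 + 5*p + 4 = (p - 4)*(p - 2)*(p + 1/2)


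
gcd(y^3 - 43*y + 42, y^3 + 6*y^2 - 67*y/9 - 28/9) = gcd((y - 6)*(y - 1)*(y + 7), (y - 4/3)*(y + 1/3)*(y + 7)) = y + 7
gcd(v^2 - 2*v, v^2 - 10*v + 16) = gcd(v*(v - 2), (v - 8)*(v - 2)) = v - 2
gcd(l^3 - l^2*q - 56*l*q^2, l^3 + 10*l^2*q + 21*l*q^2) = l^2 + 7*l*q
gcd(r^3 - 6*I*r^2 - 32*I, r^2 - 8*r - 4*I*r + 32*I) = r - 4*I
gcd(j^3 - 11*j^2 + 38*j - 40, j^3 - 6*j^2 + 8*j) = j^2 - 6*j + 8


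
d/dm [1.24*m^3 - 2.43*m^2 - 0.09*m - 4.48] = 3.72*m^2 - 4.86*m - 0.09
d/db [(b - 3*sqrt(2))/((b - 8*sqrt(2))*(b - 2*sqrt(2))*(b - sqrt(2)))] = 2*(-b^3 + 10*sqrt(2)*b^2 - 66*b + 62*sqrt(2))/(b^6 - 22*sqrt(2)*b^5 + 346*b^4 - 1208*sqrt(2)*b^3 + 4112*b^2 - 3328*sqrt(2)*b + 2048)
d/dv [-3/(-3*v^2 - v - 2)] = 3*(-6*v - 1)/(3*v^2 + v + 2)^2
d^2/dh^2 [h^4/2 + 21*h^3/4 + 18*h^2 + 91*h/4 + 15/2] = 6*h^2 + 63*h/2 + 36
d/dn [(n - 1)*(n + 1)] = 2*n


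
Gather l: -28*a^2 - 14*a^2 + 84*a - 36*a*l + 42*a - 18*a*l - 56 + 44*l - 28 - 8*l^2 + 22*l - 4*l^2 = -42*a^2 + 126*a - 12*l^2 + l*(66 - 54*a) - 84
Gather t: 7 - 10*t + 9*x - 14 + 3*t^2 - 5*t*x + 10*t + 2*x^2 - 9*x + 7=3*t^2 - 5*t*x + 2*x^2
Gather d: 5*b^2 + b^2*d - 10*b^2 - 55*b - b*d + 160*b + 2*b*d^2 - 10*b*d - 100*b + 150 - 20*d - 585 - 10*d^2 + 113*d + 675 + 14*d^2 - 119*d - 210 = -5*b^2 + 5*b + d^2*(2*b + 4) + d*(b^2 - 11*b - 26) + 30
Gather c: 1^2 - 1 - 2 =-2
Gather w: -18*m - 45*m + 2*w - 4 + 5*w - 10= -63*m + 7*w - 14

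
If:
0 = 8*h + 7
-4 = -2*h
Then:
No Solution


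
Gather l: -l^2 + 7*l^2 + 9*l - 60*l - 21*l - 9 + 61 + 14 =6*l^2 - 72*l + 66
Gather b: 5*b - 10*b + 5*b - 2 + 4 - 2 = 0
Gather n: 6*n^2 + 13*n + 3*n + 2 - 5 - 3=6*n^2 + 16*n - 6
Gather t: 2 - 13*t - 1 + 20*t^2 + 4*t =20*t^2 - 9*t + 1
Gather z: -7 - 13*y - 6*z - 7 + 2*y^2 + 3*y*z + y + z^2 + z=2*y^2 - 12*y + z^2 + z*(3*y - 5) - 14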